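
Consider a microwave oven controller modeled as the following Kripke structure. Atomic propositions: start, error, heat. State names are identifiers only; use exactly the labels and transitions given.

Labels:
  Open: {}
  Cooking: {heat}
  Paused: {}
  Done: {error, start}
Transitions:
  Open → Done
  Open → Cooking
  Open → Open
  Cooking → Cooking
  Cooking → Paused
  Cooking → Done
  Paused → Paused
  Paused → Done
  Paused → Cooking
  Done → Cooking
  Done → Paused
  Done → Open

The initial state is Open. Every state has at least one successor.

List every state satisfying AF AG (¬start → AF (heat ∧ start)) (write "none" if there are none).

none

States satisfying AG (¬start → AF (heat ∧ start)): ∅.
States satisfying AF AG (¬start → AF (heat ∧ start)): ∅.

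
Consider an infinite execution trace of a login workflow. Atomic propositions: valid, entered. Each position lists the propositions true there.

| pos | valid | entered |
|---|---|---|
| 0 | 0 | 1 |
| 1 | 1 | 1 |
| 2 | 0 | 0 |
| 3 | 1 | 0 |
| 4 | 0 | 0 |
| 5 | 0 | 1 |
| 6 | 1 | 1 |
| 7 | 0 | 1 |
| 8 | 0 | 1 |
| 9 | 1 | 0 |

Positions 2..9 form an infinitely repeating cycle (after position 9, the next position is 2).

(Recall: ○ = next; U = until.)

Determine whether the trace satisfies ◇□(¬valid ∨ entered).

□(¬valid ∨ entered) is false at every position 0..9, so it never becomes true and ◇□(¬valid ∨ entered) fails.

Violated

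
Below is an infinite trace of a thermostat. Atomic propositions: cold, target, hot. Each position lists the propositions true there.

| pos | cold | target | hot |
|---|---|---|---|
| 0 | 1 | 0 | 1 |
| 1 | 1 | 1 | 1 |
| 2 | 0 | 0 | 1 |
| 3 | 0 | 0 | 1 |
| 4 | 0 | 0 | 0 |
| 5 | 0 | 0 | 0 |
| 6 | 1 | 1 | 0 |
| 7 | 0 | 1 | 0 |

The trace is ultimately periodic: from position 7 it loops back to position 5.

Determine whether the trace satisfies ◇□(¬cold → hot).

Does not hold

□(¬cold → hot) is false at every position 0..7, so it never becomes true and ◇□(¬cold → hot) fails.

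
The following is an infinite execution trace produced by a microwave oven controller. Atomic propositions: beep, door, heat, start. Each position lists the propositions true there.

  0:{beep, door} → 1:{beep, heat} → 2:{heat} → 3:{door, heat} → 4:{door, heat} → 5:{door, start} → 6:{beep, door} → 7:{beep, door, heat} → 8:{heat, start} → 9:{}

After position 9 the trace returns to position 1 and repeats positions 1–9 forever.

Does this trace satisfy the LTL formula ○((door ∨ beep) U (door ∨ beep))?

Holds

The position after 0 is 1; (door ∨ beep) U (door ∨ beep) is true there.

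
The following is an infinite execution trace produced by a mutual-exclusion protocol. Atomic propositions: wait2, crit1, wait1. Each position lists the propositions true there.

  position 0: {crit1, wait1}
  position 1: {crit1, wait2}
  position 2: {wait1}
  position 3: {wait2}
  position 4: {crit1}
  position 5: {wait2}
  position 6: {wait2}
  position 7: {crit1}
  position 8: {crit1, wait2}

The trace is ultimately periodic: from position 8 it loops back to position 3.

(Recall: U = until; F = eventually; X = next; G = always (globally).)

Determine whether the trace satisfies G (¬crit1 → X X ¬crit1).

No

¬crit1 → X X ¬crit1 must hold at every position from 0 onward. It fails at position 2, so G (¬crit1 → X X ¬crit1) is false.
Positions where ¬crit1 holds: 2, 3, 5, 6.
Check X X ¬crit1 at each: 2→fails, 3→ok, 5→fails, 6→fails.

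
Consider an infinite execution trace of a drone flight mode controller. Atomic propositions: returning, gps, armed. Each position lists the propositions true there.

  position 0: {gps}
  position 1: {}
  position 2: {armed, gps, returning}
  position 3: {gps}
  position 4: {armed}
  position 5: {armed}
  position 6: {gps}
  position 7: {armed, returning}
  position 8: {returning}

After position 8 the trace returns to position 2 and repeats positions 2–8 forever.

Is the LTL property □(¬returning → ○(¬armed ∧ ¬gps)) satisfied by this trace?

¬returning → ○(¬armed ∧ ¬gps) must hold at every position from 0 onward. It fails at position 1, so □(¬returning → ○(¬armed ∧ ¬gps)) is false.
Positions where ¬returning holds: 0, 1, 3, 4, 5, 6.
Check ○(¬armed ∧ ¬gps) at each: 0→ok, 1→fails, 3→fails, 4→fails, 5→fails, 6→fails.

Does not hold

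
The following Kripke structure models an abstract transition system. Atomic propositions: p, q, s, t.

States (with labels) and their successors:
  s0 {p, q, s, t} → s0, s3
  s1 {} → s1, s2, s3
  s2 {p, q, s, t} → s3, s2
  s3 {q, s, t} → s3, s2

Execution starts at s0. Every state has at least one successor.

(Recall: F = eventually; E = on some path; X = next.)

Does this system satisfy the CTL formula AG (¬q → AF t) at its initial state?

Satisfied

States satisfying ¬q → AF t: {s0, s2, s3}.
States satisfying AG (¬q → AF t): {s0, s2, s3}.
Every state reachable from s0 satisfies ¬q → AF t.
s0 ∈ Sat(AG (¬q → AF t)).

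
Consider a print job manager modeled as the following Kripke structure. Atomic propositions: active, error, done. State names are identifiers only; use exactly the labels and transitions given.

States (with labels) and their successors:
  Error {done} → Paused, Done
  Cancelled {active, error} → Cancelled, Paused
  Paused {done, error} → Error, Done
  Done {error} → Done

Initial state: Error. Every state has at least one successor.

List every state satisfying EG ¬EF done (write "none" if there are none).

States satisfying ¬EF done: {Done}.
States satisfying EG ¬EF done: {Done}.

{Done}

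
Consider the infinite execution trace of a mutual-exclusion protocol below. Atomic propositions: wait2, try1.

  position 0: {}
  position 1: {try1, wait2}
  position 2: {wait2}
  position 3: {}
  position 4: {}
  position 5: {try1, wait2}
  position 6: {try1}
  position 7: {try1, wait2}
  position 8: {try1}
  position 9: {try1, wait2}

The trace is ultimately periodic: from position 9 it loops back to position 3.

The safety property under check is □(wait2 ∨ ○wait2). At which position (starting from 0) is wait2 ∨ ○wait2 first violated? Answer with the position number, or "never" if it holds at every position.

Check wait2 ∨ ○wait2 at each position in order: 0 ✓, 1 ✓, 2 ✓.
At position 3 the labels are {} and the next position 4 has {}, so wait2 ∨ ○wait2 is false there. This is the first violation.

3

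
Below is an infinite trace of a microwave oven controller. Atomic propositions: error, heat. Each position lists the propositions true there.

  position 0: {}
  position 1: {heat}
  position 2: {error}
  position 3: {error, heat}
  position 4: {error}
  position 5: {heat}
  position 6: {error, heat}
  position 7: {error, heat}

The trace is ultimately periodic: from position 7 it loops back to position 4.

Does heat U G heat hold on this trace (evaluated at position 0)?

Walking from position 0: at position 0, G heat has not yet held and heat fails, so heat U G heat is false.

Violated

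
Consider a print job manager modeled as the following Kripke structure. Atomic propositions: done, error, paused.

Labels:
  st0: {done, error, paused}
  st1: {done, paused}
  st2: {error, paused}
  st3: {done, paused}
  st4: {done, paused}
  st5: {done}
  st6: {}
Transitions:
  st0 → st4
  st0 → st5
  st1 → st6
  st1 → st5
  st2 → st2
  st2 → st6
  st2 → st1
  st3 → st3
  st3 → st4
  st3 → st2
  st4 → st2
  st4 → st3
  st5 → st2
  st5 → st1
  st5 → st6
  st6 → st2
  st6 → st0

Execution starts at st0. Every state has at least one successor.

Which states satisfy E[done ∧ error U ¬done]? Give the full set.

{st2, st6}

States satisfying done ∧ error: {st0}.
States satisfying ¬done: {st2, st6}.
States satisfying E[done ∧ error U ¬done]: {st2, st6}.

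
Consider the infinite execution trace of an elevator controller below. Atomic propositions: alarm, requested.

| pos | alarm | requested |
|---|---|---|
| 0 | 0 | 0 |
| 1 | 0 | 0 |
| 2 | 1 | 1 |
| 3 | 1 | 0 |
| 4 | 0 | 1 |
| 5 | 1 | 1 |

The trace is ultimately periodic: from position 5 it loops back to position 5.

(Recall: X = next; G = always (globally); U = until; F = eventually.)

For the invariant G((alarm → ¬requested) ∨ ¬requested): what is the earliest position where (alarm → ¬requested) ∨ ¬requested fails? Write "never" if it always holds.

Check (alarm → ¬requested) ∨ ¬requested at each position in order: 0 ✓, 1 ✓.
At position 2 the labels are {alarm, requested}, so (alarm → ¬requested) ∨ ¬requested is false there. This is the first violation.

2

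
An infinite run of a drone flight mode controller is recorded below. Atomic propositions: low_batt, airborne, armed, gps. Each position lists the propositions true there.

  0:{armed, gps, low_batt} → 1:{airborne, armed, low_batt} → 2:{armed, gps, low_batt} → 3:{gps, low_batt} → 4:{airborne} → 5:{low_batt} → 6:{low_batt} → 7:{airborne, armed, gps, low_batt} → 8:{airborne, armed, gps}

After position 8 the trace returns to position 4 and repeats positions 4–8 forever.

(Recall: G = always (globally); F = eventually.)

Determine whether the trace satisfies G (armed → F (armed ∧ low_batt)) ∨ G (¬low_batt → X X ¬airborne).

armed → F (armed ∧ low_batt) holds at every position 0..8, and those are all positions ever visited, so G (armed → F (armed ∧ low_batt)) holds.
Positions where armed holds: 0, 1, 2, 7, 8.
Check F (armed ∧ low_batt) at each: 0→ok, 1→ok, 2→ok, 7→ok, 8→ok.
¬low_batt → X X ¬airborne holds at every position 0..8, and those are all positions ever visited, so G (¬low_batt → X X ¬airborne) holds.
Positions where ¬low_batt holds: 4, 8.
Check X X ¬airborne at each: 4→ok, 8→ok.
At position 0: G (armed → F (armed ∧ low_batt)) is true; G (¬low_batt → X X ¬airborne) is true; so G (armed → F (armed ∧ low_batt)) ∨ G (¬low_batt → X X ¬airborne) is true.

Satisfied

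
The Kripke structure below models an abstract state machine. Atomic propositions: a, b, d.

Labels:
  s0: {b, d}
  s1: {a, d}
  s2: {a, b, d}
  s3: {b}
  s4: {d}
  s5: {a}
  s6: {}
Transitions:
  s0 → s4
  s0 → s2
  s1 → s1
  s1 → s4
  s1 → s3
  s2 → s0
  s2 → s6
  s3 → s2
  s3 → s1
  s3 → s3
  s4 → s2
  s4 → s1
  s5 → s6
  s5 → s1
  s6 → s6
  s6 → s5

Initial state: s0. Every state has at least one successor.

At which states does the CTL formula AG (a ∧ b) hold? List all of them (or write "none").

States satisfying a ∧ b: {s2}.
States satisfying AG (a ∧ b): ∅.

none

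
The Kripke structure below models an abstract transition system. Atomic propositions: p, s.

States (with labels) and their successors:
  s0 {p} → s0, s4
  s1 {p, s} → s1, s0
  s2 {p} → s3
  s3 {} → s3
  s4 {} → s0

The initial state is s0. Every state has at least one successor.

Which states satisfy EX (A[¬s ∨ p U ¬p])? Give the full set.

States satisfying A[¬s ∨ p U ¬p]: {s2, s3, s4}.
States satisfying EX (A[¬s ∨ p U ¬p]): {s0, s2, s3}.

{s0, s2, s3}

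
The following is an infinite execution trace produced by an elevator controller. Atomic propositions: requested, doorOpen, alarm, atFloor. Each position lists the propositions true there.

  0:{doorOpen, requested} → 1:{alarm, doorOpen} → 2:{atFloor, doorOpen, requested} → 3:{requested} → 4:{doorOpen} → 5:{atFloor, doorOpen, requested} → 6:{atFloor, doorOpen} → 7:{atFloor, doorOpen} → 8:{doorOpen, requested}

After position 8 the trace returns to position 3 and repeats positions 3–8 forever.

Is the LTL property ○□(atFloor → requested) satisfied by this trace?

Violated

The position after 0 is 1; □(atFloor → requested) is false there.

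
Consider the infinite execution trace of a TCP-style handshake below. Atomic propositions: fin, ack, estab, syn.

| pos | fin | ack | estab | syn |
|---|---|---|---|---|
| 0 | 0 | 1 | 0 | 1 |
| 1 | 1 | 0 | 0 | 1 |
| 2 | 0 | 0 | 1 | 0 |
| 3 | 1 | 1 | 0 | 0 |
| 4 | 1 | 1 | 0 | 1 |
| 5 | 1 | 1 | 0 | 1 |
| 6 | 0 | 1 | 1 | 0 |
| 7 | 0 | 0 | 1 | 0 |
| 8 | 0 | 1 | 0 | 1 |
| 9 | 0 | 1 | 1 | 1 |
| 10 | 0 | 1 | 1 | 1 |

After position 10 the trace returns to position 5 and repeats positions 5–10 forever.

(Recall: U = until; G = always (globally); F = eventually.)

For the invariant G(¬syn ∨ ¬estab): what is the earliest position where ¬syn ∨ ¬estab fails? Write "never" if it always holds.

9

Check ¬syn ∨ ¬estab at each position in order: 0 ✓, 1 ✓, 2 ✓, 3 ✓, 4 ✓, 5 ✓, 6 ✓, 7 ✓, 8 ✓.
At position 9 the labels are {ack, estab, syn}, so ¬syn ∨ ¬estab is false there. This is the first violation.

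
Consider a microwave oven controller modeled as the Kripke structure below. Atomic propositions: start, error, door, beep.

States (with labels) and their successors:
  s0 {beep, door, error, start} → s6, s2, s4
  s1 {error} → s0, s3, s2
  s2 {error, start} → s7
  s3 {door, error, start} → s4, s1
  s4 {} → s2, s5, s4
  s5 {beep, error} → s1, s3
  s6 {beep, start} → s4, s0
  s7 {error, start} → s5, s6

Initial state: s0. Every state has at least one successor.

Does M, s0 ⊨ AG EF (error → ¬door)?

States satisfying EF (error → ¬door): {s0, s1, s2, s3, s4, s5, s6, s7}.
States satisfying AG EF (error → ¬door): {s0, s1, s2, s3, s4, s5, s6, s7}.
Every state reachable from s0 satisfies EF (error → ¬door).
s0 ∈ Sat(AG EF (error → ¬door)).

Holds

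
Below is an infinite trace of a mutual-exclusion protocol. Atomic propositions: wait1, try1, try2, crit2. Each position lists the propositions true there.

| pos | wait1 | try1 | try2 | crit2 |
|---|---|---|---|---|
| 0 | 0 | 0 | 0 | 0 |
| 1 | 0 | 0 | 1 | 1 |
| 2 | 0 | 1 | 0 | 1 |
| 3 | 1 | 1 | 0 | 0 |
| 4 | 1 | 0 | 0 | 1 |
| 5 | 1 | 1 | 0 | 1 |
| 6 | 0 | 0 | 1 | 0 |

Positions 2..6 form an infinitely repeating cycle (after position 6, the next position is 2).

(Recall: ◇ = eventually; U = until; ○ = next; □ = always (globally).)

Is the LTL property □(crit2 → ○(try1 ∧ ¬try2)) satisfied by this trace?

Violated

crit2 → ○(try1 ∧ ¬try2) must hold at every position from 0 onward. It fails at position 5, so □(crit2 → ○(try1 ∧ ¬try2)) is false.
Positions where crit2 holds: 1, 2, 4, 5.
Check ○(try1 ∧ ¬try2) at each: 1→ok, 2→ok, 4→ok, 5→fails.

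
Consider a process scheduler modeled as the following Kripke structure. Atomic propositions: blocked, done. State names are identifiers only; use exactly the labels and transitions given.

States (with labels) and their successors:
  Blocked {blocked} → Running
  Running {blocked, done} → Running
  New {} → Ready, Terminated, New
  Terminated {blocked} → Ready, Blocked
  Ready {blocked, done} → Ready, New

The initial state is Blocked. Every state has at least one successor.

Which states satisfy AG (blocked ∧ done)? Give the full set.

States satisfying blocked ∧ done: {Running, Ready}.
States satisfying AG (blocked ∧ done): {Running}.

{Running}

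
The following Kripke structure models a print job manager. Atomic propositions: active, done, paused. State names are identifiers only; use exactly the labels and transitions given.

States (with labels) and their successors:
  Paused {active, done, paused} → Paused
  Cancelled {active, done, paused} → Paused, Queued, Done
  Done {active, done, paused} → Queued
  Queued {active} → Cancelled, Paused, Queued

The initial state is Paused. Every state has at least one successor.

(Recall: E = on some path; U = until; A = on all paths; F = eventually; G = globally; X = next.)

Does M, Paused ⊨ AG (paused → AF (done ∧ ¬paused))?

No

States satisfying paused → AF (done ∧ ¬paused): {Queued}.
States satisfying AG (paused → AF (done ∧ ¬paused)): ∅.
Paused is reachable from Paused and violates paused → AF (done ∧ ¬paused), so AG fails at Paused.
Paused ∉ Sat(AG (paused → AF (done ∧ ¬paused))).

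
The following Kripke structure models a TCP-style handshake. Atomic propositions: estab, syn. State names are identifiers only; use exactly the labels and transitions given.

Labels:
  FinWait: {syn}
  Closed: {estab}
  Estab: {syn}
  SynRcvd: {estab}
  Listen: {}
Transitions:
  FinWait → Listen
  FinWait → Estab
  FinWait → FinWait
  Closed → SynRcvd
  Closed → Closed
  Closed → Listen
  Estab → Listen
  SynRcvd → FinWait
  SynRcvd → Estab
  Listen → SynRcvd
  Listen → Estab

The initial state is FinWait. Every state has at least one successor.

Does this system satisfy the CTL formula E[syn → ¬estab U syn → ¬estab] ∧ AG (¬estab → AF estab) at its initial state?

Violated

States satisfying syn → ¬estab: {FinWait, Closed, Estab, SynRcvd, Listen}.
States satisfying E[syn → ¬estab U syn → ¬estab]: {FinWait, Closed, Estab, SynRcvd, Listen}.
States satisfying ¬estab → AF estab: {Closed, SynRcvd}.
States satisfying AG (¬estab → AF estab): ∅.
States satisfying E[syn → ¬estab U syn → ¬estab] ∧ AG (¬estab → AF estab): ∅.
FinWait ∉ Sat(E[syn → ¬estab U syn → ¬estab] ∧ AG (¬estab → AF estab)).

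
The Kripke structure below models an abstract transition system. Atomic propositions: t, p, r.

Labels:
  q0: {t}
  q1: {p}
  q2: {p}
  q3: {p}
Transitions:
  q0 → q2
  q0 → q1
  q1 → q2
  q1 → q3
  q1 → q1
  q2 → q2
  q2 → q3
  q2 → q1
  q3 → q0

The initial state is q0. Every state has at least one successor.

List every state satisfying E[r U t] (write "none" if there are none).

States satisfying r: ∅.
States satisfying t: {q0}.
States satisfying E[r U t]: {q0}.

{q0}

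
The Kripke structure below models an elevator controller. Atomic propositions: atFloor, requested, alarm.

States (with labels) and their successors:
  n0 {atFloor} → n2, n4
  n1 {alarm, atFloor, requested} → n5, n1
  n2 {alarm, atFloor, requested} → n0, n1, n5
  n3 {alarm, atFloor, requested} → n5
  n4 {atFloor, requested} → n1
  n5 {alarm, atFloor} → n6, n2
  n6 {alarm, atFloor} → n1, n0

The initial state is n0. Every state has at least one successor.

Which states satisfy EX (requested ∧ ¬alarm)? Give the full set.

{n0}

States satisfying requested ∧ ¬alarm: {n4}.
States satisfying EX (requested ∧ ¬alarm): {n0}.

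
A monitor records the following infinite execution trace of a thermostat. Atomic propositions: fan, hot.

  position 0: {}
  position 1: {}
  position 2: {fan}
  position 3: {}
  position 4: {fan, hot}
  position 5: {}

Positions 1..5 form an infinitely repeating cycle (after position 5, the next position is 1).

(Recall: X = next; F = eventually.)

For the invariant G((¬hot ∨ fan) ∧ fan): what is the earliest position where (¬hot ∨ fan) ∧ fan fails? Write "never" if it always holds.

0

At position 0 the labels are {}, so (¬hot ∨ fan) ∧ fan is false there. This is the first violation.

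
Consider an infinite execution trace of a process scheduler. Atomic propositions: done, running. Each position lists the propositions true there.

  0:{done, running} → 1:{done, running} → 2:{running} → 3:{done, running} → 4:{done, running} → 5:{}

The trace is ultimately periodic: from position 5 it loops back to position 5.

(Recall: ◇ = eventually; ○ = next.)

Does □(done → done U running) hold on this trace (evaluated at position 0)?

done → done U running holds at every position 0..5, and those are all positions ever visited, so □(done → done U running) holds.
Positions where done holds: 0, 1, 3, 4.
Check done U running at each: 0→ok, 1→ok, 3→ok, 4→ok.

Holds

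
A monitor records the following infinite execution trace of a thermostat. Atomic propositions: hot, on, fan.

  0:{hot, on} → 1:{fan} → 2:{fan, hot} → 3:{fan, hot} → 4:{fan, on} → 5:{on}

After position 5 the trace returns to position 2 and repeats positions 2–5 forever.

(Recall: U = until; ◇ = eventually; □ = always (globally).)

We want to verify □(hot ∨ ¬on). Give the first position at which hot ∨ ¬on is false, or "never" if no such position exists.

4

Check hot ∨ ¬on at each position in order: 0 ✓, 1 ✓, 2 ✓, 3 ✓.
At position 4 the labels are {fan, on}, so hot ∨ ¬on is false there. This is the first violation.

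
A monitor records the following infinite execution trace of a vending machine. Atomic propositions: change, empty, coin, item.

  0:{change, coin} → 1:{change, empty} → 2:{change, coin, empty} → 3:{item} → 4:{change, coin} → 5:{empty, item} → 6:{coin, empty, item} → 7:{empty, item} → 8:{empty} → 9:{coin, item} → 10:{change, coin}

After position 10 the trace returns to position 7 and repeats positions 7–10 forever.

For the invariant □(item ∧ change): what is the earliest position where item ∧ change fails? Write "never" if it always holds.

At position 0 the labels are {change, coin}, so item ∧ change is false there. This is the first violation.

0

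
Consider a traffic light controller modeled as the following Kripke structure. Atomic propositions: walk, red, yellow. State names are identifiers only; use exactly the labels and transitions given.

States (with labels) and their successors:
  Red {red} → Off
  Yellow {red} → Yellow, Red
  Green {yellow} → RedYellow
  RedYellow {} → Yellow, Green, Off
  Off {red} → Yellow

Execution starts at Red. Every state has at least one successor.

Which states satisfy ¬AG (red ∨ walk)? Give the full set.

{Green, RedYellow}

States satisfying red ∨ walk: {Red, Yellow, Off}.
States satisfying AG (red ∨ walk): {Red, Yellow, Off}.
States satisfying ¬AG (red ∨ walk): {Green, RedYellow}.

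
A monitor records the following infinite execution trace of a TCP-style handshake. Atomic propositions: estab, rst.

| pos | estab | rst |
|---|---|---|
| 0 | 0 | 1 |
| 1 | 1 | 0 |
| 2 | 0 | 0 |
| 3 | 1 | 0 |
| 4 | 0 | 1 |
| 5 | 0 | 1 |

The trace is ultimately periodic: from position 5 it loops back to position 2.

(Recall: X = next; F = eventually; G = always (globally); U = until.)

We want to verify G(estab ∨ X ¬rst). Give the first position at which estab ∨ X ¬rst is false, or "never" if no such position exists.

4

Check estab ∨ X ¬rst at each position in order: 0 ✓, 1 ✓, 2 ✓, 3 ✓.
At position 4 the labels are {rst} and the next position 5 has {rst}, so estab ∨ X ¬rst is false there. This is the first violation.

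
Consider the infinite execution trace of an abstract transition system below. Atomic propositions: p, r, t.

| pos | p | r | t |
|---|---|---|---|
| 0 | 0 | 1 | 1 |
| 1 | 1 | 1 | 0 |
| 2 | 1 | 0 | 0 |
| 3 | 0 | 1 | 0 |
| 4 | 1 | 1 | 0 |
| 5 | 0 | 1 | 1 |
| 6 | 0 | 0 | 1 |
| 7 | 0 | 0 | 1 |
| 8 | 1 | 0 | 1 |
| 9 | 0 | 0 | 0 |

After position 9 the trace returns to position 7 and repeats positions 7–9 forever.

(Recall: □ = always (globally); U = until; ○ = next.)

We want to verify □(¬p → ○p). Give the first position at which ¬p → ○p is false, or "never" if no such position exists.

Check ¬p → ○p at each position in order: 0 ✓, 1 ✓, 2 ✓, 3 ✓, 4 ✓.
At position 5 the labels are {r, t} and the next position 6 has {t}, so ¬p → ○p is false there. This is the first violation.

5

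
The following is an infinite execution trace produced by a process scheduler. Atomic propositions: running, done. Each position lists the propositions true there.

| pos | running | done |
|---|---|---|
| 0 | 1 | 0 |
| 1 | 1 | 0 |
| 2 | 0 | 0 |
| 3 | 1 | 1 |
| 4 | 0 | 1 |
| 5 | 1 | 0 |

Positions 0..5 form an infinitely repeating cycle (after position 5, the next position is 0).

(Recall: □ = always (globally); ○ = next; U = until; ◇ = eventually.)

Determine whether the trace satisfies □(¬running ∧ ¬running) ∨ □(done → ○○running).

Holds

¬running ∧ ¬running must hold at every position from 0 onward. It fails at position 0, so □(¬running ∧ ¬running) is false.
done → ○○running holds at every position 0..5, and those are all positions ever visited, so □(done → ○○running) holds.
Positions where done holds: 3, 4.
Check ○○running at each: 3→ok, 4→ok.
At position 0: □(¬running ∧ ¬running) is false; □(done → ○○running) is true; so □(¬running ∧ ¬running) ∨ □(done → ○○running) is true.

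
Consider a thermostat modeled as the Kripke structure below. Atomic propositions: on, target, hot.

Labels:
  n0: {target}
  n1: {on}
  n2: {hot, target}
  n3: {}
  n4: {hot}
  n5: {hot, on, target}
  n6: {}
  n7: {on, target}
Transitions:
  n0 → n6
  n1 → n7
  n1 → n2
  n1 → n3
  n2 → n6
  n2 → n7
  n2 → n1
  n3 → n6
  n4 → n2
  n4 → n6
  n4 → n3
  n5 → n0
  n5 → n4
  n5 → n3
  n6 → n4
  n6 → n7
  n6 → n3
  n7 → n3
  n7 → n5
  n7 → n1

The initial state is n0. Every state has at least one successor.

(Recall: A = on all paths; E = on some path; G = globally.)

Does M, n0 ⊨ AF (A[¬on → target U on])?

States satisfying A[¬on → target U on]: {n1, n5, n7}.
States satisfying AF (A[¬on → target U on]): {n1, n5, n7}.
There is a path from n0 along which A[¬on → target U on] never holds.
n0 ∉ Sat(AF (A[¬on → target U on])).

Violated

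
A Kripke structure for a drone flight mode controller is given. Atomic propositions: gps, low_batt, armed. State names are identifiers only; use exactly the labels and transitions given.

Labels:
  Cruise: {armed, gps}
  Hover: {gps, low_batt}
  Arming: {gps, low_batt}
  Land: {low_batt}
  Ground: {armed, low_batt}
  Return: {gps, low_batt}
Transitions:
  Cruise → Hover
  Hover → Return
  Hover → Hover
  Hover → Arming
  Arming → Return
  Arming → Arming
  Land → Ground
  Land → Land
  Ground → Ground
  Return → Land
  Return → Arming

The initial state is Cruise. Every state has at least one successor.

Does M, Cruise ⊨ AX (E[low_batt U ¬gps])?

States satisfying E[low_batt U ¬gps]: {Hover, Arming, Land, Ground, Return}.
States satisfying AX (E[low_batt U ¬gps]): {Cruise, Hover, Arming, Land, Ground, Return}.
Cruise ∈ Sat(AX (E[low_batt U ¬gps])).

Yes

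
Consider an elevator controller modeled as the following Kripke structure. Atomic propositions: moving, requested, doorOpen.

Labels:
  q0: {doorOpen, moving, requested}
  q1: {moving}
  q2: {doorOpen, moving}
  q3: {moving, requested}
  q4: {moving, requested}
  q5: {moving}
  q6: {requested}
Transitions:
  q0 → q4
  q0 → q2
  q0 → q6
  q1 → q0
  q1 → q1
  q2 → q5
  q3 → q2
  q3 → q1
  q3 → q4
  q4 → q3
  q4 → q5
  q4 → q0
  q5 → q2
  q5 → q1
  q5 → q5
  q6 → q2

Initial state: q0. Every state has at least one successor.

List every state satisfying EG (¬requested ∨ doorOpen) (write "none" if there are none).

States satisfying ¬requested ∨ doorOpen: {q0, q1, q2, q5}.
States satisfying EG (¬requested ∨ doorOpen): {q0, q1, q2, q5}.

{q0, q1, q2, q5}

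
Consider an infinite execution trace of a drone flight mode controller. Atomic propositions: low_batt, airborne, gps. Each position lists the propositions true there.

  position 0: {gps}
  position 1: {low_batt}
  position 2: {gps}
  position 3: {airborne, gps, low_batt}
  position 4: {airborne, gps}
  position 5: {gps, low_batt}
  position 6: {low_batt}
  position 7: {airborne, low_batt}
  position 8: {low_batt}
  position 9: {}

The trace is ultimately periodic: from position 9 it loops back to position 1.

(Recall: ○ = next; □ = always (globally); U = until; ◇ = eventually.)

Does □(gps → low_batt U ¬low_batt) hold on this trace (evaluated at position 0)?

Yes

gps → low_batt U ¬low_batt holds at every position 0..9, and those are all positions ever visited, so □(gps → low_batt U ¬low_batt) holds.
Positions where gps holds: 0, 2, 3, 4, 5.
Check low_batt U ¬low_batt at each: 0→ok, 2→ok, 3→ok, 4→ok, 5→ok.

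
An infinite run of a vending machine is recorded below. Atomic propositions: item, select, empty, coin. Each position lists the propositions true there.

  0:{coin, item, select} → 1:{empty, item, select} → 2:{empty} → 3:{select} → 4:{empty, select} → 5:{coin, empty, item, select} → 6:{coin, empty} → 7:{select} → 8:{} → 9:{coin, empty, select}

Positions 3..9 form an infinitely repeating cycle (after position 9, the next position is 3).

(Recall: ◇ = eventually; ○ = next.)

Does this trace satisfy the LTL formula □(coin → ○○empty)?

Does not hold

coin → ○○empty must hold at every position from 0 onward. It fails at position 5, so □(coin → ○○empty) is false.
Positions where coin holds: 0, 5, 6, 9.
Check ○○empty at each: 0→ok, 5→fails, 6→fails, 9→ok.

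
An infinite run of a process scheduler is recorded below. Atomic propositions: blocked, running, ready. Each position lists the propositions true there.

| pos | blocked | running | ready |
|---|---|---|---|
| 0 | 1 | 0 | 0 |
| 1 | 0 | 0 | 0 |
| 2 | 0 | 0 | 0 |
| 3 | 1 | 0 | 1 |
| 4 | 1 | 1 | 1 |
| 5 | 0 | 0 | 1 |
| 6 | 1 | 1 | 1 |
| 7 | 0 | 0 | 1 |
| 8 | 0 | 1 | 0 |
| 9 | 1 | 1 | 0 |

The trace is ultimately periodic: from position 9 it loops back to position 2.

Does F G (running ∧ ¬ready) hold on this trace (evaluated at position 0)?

G (running ∧ ¬ready) is false at every position 0..9, so it never becomes true and F G (running ∧ ¬ready) fails.

Does not hold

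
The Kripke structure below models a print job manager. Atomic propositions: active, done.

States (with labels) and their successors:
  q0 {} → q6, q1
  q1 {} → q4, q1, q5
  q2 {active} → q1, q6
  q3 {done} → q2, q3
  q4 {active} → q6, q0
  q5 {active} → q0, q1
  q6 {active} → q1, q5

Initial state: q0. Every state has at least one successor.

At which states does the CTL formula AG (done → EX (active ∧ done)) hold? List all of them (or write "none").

{q0, q1, q2, q4, q5, q6}

States satisfying done → EX (active ∧ done): {q0, q1, q2, q4, q5, q6}.
States satisfying AG (done → EX (active ∧ done)): {q0, q1, q2, q4, q5, q6}.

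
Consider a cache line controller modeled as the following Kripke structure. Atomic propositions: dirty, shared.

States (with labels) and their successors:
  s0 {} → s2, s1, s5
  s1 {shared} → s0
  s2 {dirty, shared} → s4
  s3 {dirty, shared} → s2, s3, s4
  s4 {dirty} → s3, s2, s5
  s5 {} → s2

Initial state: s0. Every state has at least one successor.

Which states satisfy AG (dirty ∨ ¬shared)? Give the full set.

States satisfying dirty ∨ ¬shared: {s0, s2, s3, s4, s5}.
States satisfying AG (dirty ∨ ¬shared): {s2, s3, s4, s5}.

{s2, s3, s4, s5}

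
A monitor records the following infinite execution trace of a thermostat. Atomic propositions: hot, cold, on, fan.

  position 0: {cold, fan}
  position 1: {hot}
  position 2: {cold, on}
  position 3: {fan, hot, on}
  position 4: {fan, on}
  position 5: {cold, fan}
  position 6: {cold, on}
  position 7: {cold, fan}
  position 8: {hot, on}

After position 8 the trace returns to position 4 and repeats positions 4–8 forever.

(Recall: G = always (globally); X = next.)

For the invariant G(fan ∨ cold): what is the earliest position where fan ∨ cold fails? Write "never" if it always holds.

Check fan ∨ cold at each position in order: 0 ✓.
At position 1 the labels are {hot}, so fan ∨ cold is false there. This is the first violation.

1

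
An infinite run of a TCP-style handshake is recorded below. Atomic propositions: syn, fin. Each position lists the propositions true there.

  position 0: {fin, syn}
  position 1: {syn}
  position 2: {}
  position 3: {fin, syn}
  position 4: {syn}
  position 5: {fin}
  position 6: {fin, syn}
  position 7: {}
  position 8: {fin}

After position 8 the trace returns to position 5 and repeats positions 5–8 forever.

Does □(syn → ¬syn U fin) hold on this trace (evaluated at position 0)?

syn → ¬syn U fin must hold at every position from 0 onward. It fails at position 1, so □(syn → ¬syn U fin) is false.
Positions where syn holds: 0, 1, 3, 4, 6.
Check ¬syn U fin at each: 0→ok, 1→fails, 3→ok, 4→fails, 6→ok.

No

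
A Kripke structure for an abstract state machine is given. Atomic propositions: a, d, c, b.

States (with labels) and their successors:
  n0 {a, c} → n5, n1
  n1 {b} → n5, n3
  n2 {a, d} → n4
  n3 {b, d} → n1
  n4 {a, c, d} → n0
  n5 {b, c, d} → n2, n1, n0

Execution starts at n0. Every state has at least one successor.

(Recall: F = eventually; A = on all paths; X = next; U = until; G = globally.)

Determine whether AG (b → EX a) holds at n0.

Violated

States satisfying b → EX a: {n0, n2, n4, n5}.
States satisfying AG (b → EX a): ∅.
n1 is reachable from n0 and violates b → EX a, so AG fails at n0.
n0 ∉ Sat(AG (b → EX a)).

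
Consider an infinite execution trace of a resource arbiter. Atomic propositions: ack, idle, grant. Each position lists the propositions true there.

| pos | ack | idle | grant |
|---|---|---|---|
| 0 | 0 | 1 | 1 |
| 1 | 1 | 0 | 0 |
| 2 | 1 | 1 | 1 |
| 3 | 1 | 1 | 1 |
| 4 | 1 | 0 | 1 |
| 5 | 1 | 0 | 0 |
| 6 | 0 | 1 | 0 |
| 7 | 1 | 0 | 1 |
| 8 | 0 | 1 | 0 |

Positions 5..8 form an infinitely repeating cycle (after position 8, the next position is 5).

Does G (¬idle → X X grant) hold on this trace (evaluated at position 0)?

¬idle → X X grant must hold at every position from 0 onward. It fails at position 4, so G (¬idle → X X grant) is false.
Positions where ¬idle holds: 1, 4, 5, 7.
Check X X grant at each: 1→ok, 4→fails, 5→ok, 7→fails.

Does not hold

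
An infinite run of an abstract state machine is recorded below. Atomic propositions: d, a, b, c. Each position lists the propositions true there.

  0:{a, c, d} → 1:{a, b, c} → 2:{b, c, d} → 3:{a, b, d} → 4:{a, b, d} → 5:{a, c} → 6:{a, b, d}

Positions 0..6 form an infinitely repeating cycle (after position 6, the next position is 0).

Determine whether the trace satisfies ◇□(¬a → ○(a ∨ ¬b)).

□(¬a → ○(a ∨ ¬b)) holds at position 0, which is reachable from 0, so ◇□(¬a → ○(a ∨ ¬b)) holds.

Holds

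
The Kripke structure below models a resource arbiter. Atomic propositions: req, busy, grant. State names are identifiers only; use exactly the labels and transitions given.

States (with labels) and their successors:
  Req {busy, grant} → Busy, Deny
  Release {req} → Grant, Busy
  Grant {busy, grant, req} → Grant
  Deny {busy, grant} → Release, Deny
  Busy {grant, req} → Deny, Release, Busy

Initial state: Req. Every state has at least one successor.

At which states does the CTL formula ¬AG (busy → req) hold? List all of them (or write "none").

{Req, Release, Deny, Busy}

States satisfying busy → req: {Release, Grant, Busy}.
States satisfying AG (busy → req): {Grant}.
States satisfying ¬AG (busy → req): {Req, Release, Deny, Busy}.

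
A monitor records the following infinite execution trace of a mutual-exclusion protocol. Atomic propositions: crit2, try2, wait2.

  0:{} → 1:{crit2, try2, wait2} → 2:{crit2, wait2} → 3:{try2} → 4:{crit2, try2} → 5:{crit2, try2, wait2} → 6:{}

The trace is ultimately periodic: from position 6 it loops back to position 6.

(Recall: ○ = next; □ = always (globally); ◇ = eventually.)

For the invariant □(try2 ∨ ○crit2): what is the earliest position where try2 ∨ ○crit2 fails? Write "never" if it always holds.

2

Check try2 ∨ ○crit2 at each position in order: 0 ✓, 1 ✓.
At position 2 the labels are {crit2, wait2} and the next position 3 has {try2}, so try2 ∨ ○crit2 is false there. This is the first violation.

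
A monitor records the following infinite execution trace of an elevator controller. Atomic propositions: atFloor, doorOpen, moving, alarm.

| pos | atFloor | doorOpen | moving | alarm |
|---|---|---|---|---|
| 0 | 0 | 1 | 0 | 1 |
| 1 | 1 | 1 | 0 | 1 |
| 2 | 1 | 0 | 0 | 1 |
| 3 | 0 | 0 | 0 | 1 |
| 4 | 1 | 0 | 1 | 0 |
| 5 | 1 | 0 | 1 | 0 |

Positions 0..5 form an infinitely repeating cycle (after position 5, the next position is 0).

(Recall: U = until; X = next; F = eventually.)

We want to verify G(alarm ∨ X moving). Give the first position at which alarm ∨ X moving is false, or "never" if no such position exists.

Check alarm ∨ X moving at each position in order: 0 ✓, 1 ✓, 2 ✓, 3 ✓, 4 ✓.
At position 5 the labels are {atFloor, moving} and the next position 0 has {alarm, doorOpen}, so alarm ∨ X moving is false there. This is the first violation.

5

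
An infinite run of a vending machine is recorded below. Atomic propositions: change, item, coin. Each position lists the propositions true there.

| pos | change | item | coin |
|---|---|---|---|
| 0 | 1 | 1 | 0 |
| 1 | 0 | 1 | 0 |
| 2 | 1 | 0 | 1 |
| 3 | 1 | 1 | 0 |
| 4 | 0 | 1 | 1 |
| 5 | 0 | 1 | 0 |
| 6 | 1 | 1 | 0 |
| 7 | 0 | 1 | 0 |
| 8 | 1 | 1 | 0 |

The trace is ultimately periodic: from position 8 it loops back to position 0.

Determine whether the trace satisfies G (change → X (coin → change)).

Violated

change → X (coin → change) must hold at every position from 0 onward. It fails at position 3, so G (change → X (coin → change)) is false.
Positions where change holds: 0, 2, 3, 6, 8.
Check X (coin → change) at each: 0→ok, 2→ok, 3→fails, 6→ok, 8→ok.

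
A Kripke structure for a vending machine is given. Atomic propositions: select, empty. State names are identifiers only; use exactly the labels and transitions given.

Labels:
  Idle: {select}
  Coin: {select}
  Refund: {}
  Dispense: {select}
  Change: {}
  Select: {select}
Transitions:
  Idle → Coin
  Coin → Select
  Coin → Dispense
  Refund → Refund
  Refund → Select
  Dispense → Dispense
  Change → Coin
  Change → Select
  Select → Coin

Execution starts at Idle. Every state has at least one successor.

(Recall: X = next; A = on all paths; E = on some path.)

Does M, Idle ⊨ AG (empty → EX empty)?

Yes

States satisfying empty → EX empty: {Idle, Coin, Refund, Dispense, Change, Select}.
States satisfying AG (empty → EX empty): {Idle, Coin, Refund, Dispense, Change, Select}.
Every state reachable from Idle satisfies empty → EX empty.
Idle ∈ Sat(AG (empty → EX empty)).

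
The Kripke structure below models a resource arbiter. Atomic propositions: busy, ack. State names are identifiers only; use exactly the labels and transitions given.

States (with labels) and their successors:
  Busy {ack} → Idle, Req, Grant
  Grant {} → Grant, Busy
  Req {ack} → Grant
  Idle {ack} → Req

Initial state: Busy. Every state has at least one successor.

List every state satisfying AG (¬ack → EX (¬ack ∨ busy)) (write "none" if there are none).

States satisfying ¬ack → EX (¬ack ∨ busy): {Busy, Grant, Req, Idle}.
States satisfying AG (¬ack → EX (¬ack ∨ busy)): {Busy, Grant, Req, Idle}.

{Busy, Grant, Req, Idle}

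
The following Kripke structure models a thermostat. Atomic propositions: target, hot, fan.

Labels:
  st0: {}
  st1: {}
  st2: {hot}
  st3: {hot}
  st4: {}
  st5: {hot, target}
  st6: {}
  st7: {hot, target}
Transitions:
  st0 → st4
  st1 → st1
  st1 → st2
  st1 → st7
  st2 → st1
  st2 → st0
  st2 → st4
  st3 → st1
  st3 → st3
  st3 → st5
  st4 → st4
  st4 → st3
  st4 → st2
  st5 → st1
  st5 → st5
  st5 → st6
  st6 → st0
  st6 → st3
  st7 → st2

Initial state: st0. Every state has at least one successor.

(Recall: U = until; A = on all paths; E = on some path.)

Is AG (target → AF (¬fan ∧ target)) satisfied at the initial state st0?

States satisfying target → AF (¬fan ∧ target): {st0, st1, st2, st3, st4, st5, st6, st7}.
States satisfying AG (target → AF (¬fan ∧ target)): {st0, st1, st2, st3, st4, st5, st6, st7}.
Every state reachable from st0 satisfies target → AF (¬fan ∧ target).
st0 ∈ Sat(AG (target → AF (¬fan ∧ target))).

Satisfied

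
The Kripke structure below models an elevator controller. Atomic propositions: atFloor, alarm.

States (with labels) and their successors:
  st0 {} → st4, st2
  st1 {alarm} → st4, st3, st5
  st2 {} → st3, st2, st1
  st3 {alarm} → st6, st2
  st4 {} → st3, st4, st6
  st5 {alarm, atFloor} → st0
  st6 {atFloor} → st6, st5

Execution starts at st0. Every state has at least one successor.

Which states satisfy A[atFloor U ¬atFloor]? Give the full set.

States satisfying atFloor: {st5, st6}.
States satisfying ¬atFloor: {st0, st1, st2, st3, st4}.
States satisfying A[atFloor U ¬atFloor]: {st0, st1, st2, st3, st4, st5}.

{st0, st1, st2, st3, st4, st5}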